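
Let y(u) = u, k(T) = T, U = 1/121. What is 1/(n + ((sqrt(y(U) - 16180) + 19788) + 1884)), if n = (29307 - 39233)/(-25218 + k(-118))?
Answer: 420831579959252/9120741052876698097 - 566648608944*I*sqrt(19)/9120741052876698097 ≈ 4.614e-5 - 2.7081e-7*I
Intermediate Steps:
U = 1/121 ≈ 0.0082645
n = 4963/12668 (n = (29307 - 39233)/(-25218 - 118) = -9926/(-25336) = -9926*(-1/25336) = 4963/12668 ≈ 0.39177)
1/(n + ((sqrt(y(U) - 16180) + 19788) + 1884)) = 1/(4963/12668 + ((sqrt(1/121 - 16180) + 19788) + 1884)) = 1/(4963/12668 + ((sqrt(-1957779/121) + 19788) + 1884)) = 1/(4963/12668 + ((321*I*sqrt(19)/11 + 19788) + 1884)) = 1/(4963/12668 + ((19788 + 321*I*sqrt(19)/11) + 1884)) = 1/(4963/12668 + (21672 + 321*I*sqrt(19)/11)) = 1/(274545859/12668 + 321*I*sqrt(19)/11)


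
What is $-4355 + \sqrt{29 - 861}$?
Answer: $-4355 + 8 i \sqrt{13} \approx -4355.0 + 28.844 i$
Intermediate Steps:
$-4355 + \sqrt{29 - 861} = -4355 + \sqrt{-832} = -4355 + 8 i \sqrt{13}$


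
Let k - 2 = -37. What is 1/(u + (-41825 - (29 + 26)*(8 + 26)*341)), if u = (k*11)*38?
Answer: -1/694125 ≈ -1.4407e-6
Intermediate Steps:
k = -35 (k = 2 - 37 = -35)
u = -14630 (u = -35*11*38 = -385*38 = -14630)
1/(u + (-41825 - (29 + 26)*(8 + 26)*341)) = 1/(-14630 + (-41825 - (29 + 26)*(8 + 26)*341)) = 1/(-14630 + (-41825 - 55*34*341)) = 1/(-14630 + (-41825 - 1870*341)) = 1/(-14630 + (-41825 - 1*637670)) = 1/(-14630 + (-41825 - 637670)) = 1/(-14630 - 679495) = 1/(-694125) = -1/694125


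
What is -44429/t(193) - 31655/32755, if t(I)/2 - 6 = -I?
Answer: 26244235/222734 ≈ 117.83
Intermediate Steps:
t(I) = 12 - 2*I (t(I) = 12 + 2*(-I) = 12 - 2*I)
-44429/t(193) - 31655/32755 = -44429/(12 - 2*193) - 31655/32755 = -44429/(12 - 386) - 31655*1/32755 = -44429/(-374) - 6331/6551 = -44429*(-1/374) - 6331/6551 = 4039/34 - 6331/6551 = 26244235/222734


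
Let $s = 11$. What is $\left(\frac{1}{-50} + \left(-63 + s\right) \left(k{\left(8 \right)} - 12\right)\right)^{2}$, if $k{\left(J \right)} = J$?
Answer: $\frac{108139201}{2500} \approx 43256.0$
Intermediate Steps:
$\left(\frac{1}{-50} + \left(-63 + s\right) \left(k{\left(8 \right)} - 12\right)\right)^{2} = \left(\frac{1}{-50} + \left(-63 + 11\right) \left(8 - 12\right)\right)^{2} = \left(- \frac{1}{50} - -208\right)^{2} = \left(- \frac{1}{50} + 208\right)^{2} = \left(\frac{10399}{50}\right)^{2} = \frac{108139201}{2500}$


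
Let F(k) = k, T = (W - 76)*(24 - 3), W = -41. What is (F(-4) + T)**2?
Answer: 6056521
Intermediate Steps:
T = -2457 (T = (-41 - 76)*(24 - 3) = -117*21 = -2457)
(F(-4) + T)**2 = (-4 - 2457)**2 = (-2461)**2 = 6056521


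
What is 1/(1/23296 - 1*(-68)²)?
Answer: -23296/107720703 ≈ -0.00021626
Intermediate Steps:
1/(1/23296 - 1*(-68)²) = 1/(1/23296 - 1*4624) = 1/(1/23296 - 4624) = 1/(-107720703/23296) = -23296/107720703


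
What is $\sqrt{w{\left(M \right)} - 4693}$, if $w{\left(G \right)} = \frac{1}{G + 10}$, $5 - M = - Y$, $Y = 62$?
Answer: $\frac{4 i \sqrt{1739045}}{77} \approx 68.505 i$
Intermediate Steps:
$M = 67$ ($M = 5 - \left(-1\right) 62 = 5 - -62 = 5 + 62 = 67$)
$w{\left(G \right)} = \frac{1}{10 + G}$
$\sqrt{w{\left(M \right)} - 4693} = \sqrt{\frac{1}{10 + 67} - 4693} = \sqrt{\frac{1}{77} - 4693} = \sqrt{- \frac{361360}{77}} = \frac{4 i \sqrt{1739045}}{77}$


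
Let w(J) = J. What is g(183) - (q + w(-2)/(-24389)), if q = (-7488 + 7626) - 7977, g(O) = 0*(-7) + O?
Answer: 195648556/24389 ≈ 8022.0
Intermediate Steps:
g(O) = O (g(O) = 0 + O = O)
q = -7839 (q = 138 - 7977 = -7839)
g(183) - (q + w(-2)/(-24389)) = 183 - (-7839 - 2/(-24389)) = 183 - (-7839 - 2*(-1/24389)) = 183 - (-7839 + 2/24389) = 183 - 1*(-191185369/24389) = 183 + 191185369/24389 = 195648556/24389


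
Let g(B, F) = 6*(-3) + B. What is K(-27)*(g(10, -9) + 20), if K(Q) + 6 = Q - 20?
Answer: -636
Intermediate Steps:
K(Q) = -26 + Q (K(Q) = -6 + (Q - 20) = -6 + (-20 + Q) = -26 + Q)
g(B, F) = -18 + B
K(-27)*(g(10, -9) + 20) = (-26 - 27)*((-18 + 10) + 20) = -53*(-8 + 20) = -53*12 = -636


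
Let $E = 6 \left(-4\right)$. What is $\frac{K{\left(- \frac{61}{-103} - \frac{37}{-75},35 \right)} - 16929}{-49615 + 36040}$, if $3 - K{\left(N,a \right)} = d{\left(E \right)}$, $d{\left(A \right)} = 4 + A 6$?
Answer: $\frac{16786}{13575} \approx 1.2365$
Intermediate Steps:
$E = -24$
$d{\left(A \right)} = 4 + 6 A$
$K{\left(N,a \right)} = 143$ ($K{\left(N,a \right)} = 3 - \left(4 + 6 \left(-24\right)\right) = 3 - \left(4 - 144\right) = 3 - -140 = 3 + 140 = 143$)
$\frac{K{\left(- \frac{61}{-103} - \frac{37}{-75},35 \right)} - 16929}{-49615 + 36040} = \frac{143 - 16929}{-49615 + 36040} = - \frac{16786}{-13575} = \left(-16786\right) \left(- \frac{1}{13575}\right) = \frac{16786}{13575}$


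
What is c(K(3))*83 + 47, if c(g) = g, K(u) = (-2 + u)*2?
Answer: 213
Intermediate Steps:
K(u) = -4 + 2*u
c(K(3))*83 + 47 = (-4 + 2*3)*83 + 47 = (-4 + 6)*83 + 47 = 2*83 + 47 = 166 + 47 = 213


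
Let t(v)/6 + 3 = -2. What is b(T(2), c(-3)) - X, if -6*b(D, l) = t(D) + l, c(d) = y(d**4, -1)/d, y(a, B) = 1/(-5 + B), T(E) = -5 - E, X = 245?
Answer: -25921/108 ≈ -240.01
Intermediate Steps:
t(v) = -30 (t(v) = -18 + 6*(-2) = -18 - 12 = -30)
c(d) = -1/(6*d) (c(d) = 1/((-5 - 1)*d) = 1/((-6)*d) = -1/(6*d))
b(D, l) = 5 - l/6 (b(D, l) = -(-30 + l)/6 = 5 - l/6)
b(T(2), c(-3)) - X = (5 - (-1)/(36*(-3))) - 1*245 = (5 - (-1)*(-1)/(36*3)) - 245 = (5 - 1/6*1/18) - 245 = (5 - 1/108) - 245 = 539/108 - 245 = -25921/108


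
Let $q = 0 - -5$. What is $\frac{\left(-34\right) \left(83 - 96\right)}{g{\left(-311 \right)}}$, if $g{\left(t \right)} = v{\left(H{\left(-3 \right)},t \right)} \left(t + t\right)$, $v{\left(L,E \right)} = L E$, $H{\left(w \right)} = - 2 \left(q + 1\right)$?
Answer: $- \frac{221}{1160652} \approx -0.00019041$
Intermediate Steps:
$q = 5$ ($q = 0 + 5 = 5$)
$H{\left(w \right)} = -12$ ($H{\left(w \right)} = - 2 \left(5 + 1\right) = \left(-2\right) 6 = -12$)
$v{\left(L,E \right)} = E L$
$g{\left(t \right)} = - 24 t^{2}$ ($g{\left(t \right)} = t \left(-12\right) \left(t + t\right) = - 12 t 2 t = - 24 t^{2}$)
$\frac{\left(-34\right) \left(83 - 96\right)}{g{\left(-311 \right)}} = \frac{\left(-34\right) \left(83 - 96\right)}{\left(-24\right) \left(-311\right)^{2}} = \frac{\left(-34\right) \left(-13\right)}{\left(-24\right) 96721} = \frac{442}{-2321304} = 442 \left(- \frac{1}{2321304}\right) = - \frac{221}{1160652}$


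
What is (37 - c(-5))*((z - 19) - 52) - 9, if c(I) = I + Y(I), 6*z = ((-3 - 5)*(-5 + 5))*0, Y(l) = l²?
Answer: -1216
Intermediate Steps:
z = 0 (z = (((-3 - 5)*(-5 + 5))*0)/6 = (-8*0*0)/6 = (0*0)/6 = (⅙)*0 = 0)
c(I) = I + I²
(37 - c(-5))*((z - 19) - 52) - 9 = (37 - (-5)*(1 - 5))*((0 - 19) - 52) - 9 = (37 - (-5)*(-4))*(-19 - 52) - 9 = (37 - 1*20)*(-71) - 9 = (37 - 20)*(-71) - 9 = 17*(-71) - 9 = -1207 - 9 = -1216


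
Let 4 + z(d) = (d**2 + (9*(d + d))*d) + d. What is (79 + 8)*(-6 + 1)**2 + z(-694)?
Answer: 9152561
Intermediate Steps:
z(d) = -4 + d + 19*d**2 (z(d) = -4 + ((d**2 + (9*(d + d))*d) + d) = -4 + ((d**2 + (9*(2*d))*d) + d) = -4 + ((d**2 + (18*d)*d) + d) = -4 + ((d**2 + 18*d**2) + d) = -4 + (19*d**2 + d) = -4 + (d + 19*d**2) = -4 + d + 19*d**2)
(79 + 8)*(-6 + 1)**2 + z(-694) = (79 + 8)*(-6 + 1)**2 + (-4 - 694 + 19*(-694)**2) = 87*(-5)**2 + (-4 - 694 + 19*481636) = 87*25 + (-4 - 694 + 9151084) = 2175 + 9150386 = 9152561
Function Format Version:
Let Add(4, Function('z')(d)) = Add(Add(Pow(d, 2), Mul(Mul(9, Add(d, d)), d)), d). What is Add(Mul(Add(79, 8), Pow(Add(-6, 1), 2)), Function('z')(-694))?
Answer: 9152561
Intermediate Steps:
Function('z')(d) = Add(-4, d, Mul(19, Pow(d, 2))) (Function('z')(d) = Add(-4, Add(Add(Pow(d, 2), Mul(Mul(9, Add(d, d)), d)), d)) = Add(-4, Add(Add(Pow(d, 2), Mul(Mul(9, Mul(2, d)), d)), d)) = Add(-4, Add(Add(Pow(d, 2), Mul(Mul(18, d), d)), d)) = Add(-4, Add(Add(Pow(d, 2), Mul(18, Pow(d, 2))), d)) = Add(-4, Add(Mul(19, Pow(d, 2)), d)) = Add(-4, Add(d, Mul(19, Pow(d, 2)))) = Add(-4, d, Mul(19, Pow(d, 2))))
Add(Mul(Add(79, 8), Pow(Add(-6, 1), 2)), Function('z')(-694)) = Add(Mul(Add(79, 8), Pow(Add(-6, 1), 2)), Add(-4, -694, Mul(19, Pow(-694, 2)))) = Add(Mul(87, Pow(-5, 2)), Add(-4, -694, Mul(19, 481636))) = Add(Mul(87, 25), Add(-4, -694, 9151084)) = Add(2175, 9150386) = 9152561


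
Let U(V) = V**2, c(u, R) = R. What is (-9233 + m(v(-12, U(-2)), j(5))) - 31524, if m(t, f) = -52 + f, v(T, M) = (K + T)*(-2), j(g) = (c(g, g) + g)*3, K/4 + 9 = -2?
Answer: -40779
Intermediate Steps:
K = -44 (K = -36 + 4*(-2) = -36 - 8 = -44)
j(g) = 6*g (j(g) = (g + g)*3 = (2*g)*3 = 6*g)
v(T, M) = 88 - 2*T (v(T, M) = (-44 + T)*(-2) = 88 - 2*T)
(-9233 + m(v(-12, U(-2)), j(5))) - 31524 = (-9233 + (-52 + 6*5)) - 31524 = (-9233 + (-52 + 30)) - 31524 = (-9233 - 22) - 31524 = -9255 - 31524 = -40779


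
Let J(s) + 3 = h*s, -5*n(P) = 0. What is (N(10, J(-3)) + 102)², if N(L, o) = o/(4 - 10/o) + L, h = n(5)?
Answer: 6027025/484 ≈ 12453.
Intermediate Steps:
n(P) = 0 (n(P) = -⅕*0 = 0)
h = 0
J(s) = -3 (J(s) = -3 + 0*s = -3 + 0 = -3)
N(L, o) = L + o/(4 - 10/o) (N(L, o) = o/(4 - 10/o) + L = L + o/(4 - 10/o))
(N(10, J(-3)) + 102)² = (((-3)² - 10*10 + 4*10*(-3))/(2*(-5 + 2*(-3))) + 102)² = ((9 - 100 - 120)/(2*(-5 - 6)) + 102)² = ((½)*(-211)/(-11) + 102)² = ((½)*(-1/11)*(-211) + 102)² = (211/22 + 102)² = (2455/22)² = 6027025/484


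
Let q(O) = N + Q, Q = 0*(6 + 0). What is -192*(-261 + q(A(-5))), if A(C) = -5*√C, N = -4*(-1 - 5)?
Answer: 45504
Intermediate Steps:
Q = 0 (Q = 0*6 = 0)
N = 24 (N = -4*(-6) = 24)
q(O) = 24 (q(O) = 24 + 0 = 24)
-192*(-261 + q(A(-5))) = -192*(-261 + 24) = -192*(-237) = 45504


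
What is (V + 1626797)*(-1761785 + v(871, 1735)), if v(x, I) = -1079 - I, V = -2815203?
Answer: 2097060039194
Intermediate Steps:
(V + 1626797)*(-1761785 + v(871, 1735)) = (-2815203 + 1626797)*(-1761785 + (-1079 - 1*1735)) = -1188406*(-1761785 + (-1079 - 1735)) = -1188406*(-1761785 - 2814) = -1188406*(-1764599) = 2097060039194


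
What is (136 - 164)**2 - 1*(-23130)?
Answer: 23914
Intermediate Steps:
(136 - 164)**2 - 1*(-23130) = (-28)**2 + 23130 = 784 + 23130 = 23914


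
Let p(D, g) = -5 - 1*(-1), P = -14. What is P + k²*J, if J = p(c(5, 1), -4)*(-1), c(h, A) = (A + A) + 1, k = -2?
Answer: 2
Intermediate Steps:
c(h, A) = 1 + 2*A (c(h, A) = 2*A + 1 = 1 + 2*A)
p(D, g) = -4 (p(D, g) = -5 + 1 = -4)
J = 4 (J = -4*(-1) = 4)
P + k²*J = -14 + (-2)²*4 = -14 + 4*4 = -14 + 16 = 2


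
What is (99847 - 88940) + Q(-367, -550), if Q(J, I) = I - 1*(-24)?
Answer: 10381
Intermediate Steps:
Q(J, I) = 24 + I (Q(J, I) = I + 24 = 24 + I)
(99847 - 88940) + Q(-367, -550) = (99847 - 88940) + (24 - 550) = 10907 - 526 = 10381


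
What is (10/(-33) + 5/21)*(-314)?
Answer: 1570/77 ≈ 20.390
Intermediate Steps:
(10/(-33) + 5/21)*(-314) = (10*(-1/33) + 5*(1/21))*(-314) = (-10/33 + 5/21)*(-314) = -5/77*(-314) = 1570/77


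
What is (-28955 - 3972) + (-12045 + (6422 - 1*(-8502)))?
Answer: -30048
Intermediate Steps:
(-28955 - 3972) + (-12045 + (6422 - 1*(-8502))) = -32927 + (-12045 + (6422 + 8502)) = -32927 + (-12045 + 14924) = -32927 + 2879 = -30048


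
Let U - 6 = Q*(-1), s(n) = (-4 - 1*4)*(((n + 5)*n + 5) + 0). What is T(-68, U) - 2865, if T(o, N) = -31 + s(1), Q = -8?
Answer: -2984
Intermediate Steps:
s(n) = -40 - 8*n*(5 + n) (s(n) = (-4 - 4)*(((5 + n)*n + 5) + 0) = -8*((n*(5 + n) + 5) + 0) = -8*((5 + n*(5 + n)) + 0) = -8*(5 + n*(5 + n)) = -40 - 8*n*(5 + n))
U = 14 (U = 6 - 8*(-1) = 6 + 8 = 14)
T(o, N) = -119 (T(o, N) = -31 + (-40 - 40*1 - 8*1²) = -31 + (-40 - 40 - 8*1) = -31 + (-40 - 40 - 8) = -31 - 88 = -119)
T(-68, U) - 2865 = -119 - 2865 = -2984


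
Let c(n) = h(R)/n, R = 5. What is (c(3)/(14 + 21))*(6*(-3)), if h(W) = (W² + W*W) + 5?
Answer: -66/7 ≈ -9.4286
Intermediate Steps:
h(W) = 5 + 2*W² (h(W) = (W² + W²) + 5 = 2*W² + 5 = 5 + 2*W²)
c(n) = 55/n (c(n) = (5 + 2*5²)/n = (5 + 2*25)/n = (5 + 50)/n = 55/n)
(c(3)/(14 + 21))*(6*(-3)) = ((55/3)/(14 + 21))*(6*(-3)) = ((55*(⅓))/35)*(-18) = ((1/35)*(55/3))*(-18) = (11/21)*(-18) = -66/7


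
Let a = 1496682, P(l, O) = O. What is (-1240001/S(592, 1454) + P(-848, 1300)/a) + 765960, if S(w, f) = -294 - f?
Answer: 1002880272809821/1308100068 ≈ 7.6667e+5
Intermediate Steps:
(-1240001/S(592, 1454) + P(-848, 1300)/a) + 765960 = (-1240001/(-294 - 1*1454) + 1300/1496682) + 765960 = (-1240001/(-294 - 1454) + 1300*(1/1496682)) + 765960 = (-1240001/(-1748) + 650/748341) + 765960 = (-1240001*(-1/1748) + 650/748341) + 765960 = (1240001/1748 + 650/748341) + 765960 = 927944724541/1308100068 + 765960 = 1002880272809821/1308100068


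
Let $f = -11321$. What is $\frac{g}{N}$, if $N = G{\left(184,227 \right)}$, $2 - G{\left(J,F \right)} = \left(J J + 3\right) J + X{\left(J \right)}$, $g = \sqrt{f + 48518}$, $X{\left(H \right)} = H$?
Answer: $- \frac{\sqrt{4133}}{2076746} \approx -3.0956 \cdot 10^{-5}$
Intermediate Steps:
$g = 3 \sqrt{4133}$ ($g = \sqrt{-11321 + 48518} = \sqrt{37197} = 3 \sqrt{4133} \approx 192.87$)
$G{\left(J,F \right)} = 2 - J - J \left(3 + J^{2}\right)$ ($G{\left(J,F \right)} = 2 - \left(\left(J J + 3\right) J + J\right) = 2 - \left(\left(J^{2} + 3\right) J + J\right) = 2 - \left(\left(3 + J^{2}\right) J + J\right) = 2 - \left(J \left(3 + J^{2}\right) + J\right) = 2 - \left(J + J \left(3 + J^{2}\right)\right) = 2 - J - J \left(3 + J^{2}\right)$)
$N = -6230238$ ($N = 2 - 184^{3} - 736 = 2 - 6229504 - 736 = -6230238$)
$\frac{g}{N} = \frac{3 \sqrt{4133}}{-6230238} = 3 \sqrt{4133} \left(- \frac{1}{6230238}\right) = - \frac{\sqrt{4133}}{2076746}$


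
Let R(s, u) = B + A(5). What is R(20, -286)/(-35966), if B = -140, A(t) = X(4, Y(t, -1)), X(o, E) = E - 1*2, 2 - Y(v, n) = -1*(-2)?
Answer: 71/17983 ≈ 0.0039482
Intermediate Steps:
Y(v, n) = 0 (Y(v, n) = 2 - (-1)*(-2) = 2 - 1*2 = 2 - 2 = 0)
X(o, E) = -2 + E (X(o, E) = E - 2 = -2 + E)
A(t) = -2 (A(t) = -2 + 0 = -2)
R(s, u) = -142 (R(s, u) = -140 - 2 = -142)
R(20, -286)/(-35966) = -142/(-35966) = -142*(-1/35966) = 71/17983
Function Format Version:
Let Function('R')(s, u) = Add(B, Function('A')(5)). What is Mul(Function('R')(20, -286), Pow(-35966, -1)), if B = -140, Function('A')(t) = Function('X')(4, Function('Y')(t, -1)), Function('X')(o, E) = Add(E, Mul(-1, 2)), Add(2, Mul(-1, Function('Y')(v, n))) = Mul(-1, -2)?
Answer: Rational(71, 17983) ≈ 0.0039482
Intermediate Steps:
Function('Y')(v, n) = 0 (Function('Y')(v, n) = Add(2, Mul(-1, Mul(-1, -2))) = Add(2, Mul(-1, 2)) = Add(2, -2) = 0)
Function('X')(o, E) = Add(-2, E) (Function('X')(o, E) = Add(E, -2) = Add(-2, E))
Function('A')(t) = -2 (Function('A')(t) = Add(-2, 0) = -2)
Function('R')(s, u) = -142 (Function('R')(s, u) = Add(-140, -2) = -142)
Mul(Function('R')(20, -286), Pow(-35966, -1)) = Mul(-142, Pow(-35966, -1)) = Mul(-142, Rational(-1, 35966)) = Rational(71, 17983)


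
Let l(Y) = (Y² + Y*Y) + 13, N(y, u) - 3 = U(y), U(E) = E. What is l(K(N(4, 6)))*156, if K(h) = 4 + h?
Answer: 39780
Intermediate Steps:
N(y, u) = 3 + y
l(Y) = 13 + 2*Y² (l(Y) = (Y² + Y²) + 13 = 2*Y² + 13 = 13 + 2*Y²)
l(K(N(4, 6)))*156 = (13 + 2*(4 + (3 + 4))²)*156 = (13 + 2*(4 + 7)²)*156 = (13 + 2*11²)*156 = (13 + 2*121)*156 = (13 + 242)*156 = 255*156 = 39780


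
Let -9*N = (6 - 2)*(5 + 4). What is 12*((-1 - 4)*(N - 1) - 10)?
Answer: 180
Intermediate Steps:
N = -4 (N = -(6 - 2)*(5 + 4)/9 = -4*9/9 = -1/9*36 = -4)
12*((-1 - 4)*(N - 1) - 10) = 12*((-1 - 4)*(-4 - 1) - 10) = 12*(-5*(-5) - 10) = 12*(25 - 10) = 12*15 = 180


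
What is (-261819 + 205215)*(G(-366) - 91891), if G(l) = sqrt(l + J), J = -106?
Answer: 5201398164 - 113208*I*sqrt(118) ≈ 5.2014e+9 - 1.2298e+6*I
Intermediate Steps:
G(l) = sqrt(-106 + l) (G(l) = sqrt(l - 106) = sqrt(-106 + l))
(-261819 + 205215)*(G(-366) - 91891) = (-261819 + 205215)*(sqrt(-106 - 366) - 91891) = -56604*(sqrt(-472) - 91891) = -56604*(2*I*sqrt(118) - 91891) = -56604*(-91891 + 2*I*sqrt(118)) = 5201398164 - 113208*I*sqrt(118)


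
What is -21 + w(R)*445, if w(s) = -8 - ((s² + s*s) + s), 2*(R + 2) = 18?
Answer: -50306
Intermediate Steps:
R = 7 (R = -2 + (½)*18 = -2 + 9 = 7)
w(s) = -8 - s - 2*s² (w(s) = -8 - ((s² + s²) + s) = -8 - (2*s² + s) = -8 - (s + 2*s²) = -8 + (-s - 2*s²) = -8 - s - 2*s²)
-21 + w(R)*445 = -21 + (-8 - 1*7 - 2*7²)*445 = -21 + (-8 - 7 - 2*49)*445 = -21 + (-8 - 7 - 98)*445 = -21 - 113*445 = -21 - 50285 = -50306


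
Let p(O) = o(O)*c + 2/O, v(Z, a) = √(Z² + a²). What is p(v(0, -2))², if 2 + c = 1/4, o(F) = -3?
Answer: 625/16 ≈ 39.063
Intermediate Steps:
c = -7/4 (c = -2 + 1/4 = -2 + ¼ = -7/4 ≈ -1.7500)
p(O) = 21/4 + 2/O (p(O) = -3*(-7/4) + 2/O = 21/4 + 2/O)
p(v(0, -2))² = (21/4 + 2/(√(0² + (-2)²)))² = (21/4 + 2/(√(0 + 4)))² = (21/4 + 2/(√4))² = (21/4 + 2/2)² = (21/4 + 2*(½))² = (21/4 + 1)² = (25/4)² = 625/16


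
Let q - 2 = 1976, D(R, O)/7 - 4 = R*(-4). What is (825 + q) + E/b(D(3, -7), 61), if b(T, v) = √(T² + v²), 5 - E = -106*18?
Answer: 2803 + 1913*√6857/6857 ≈ 2826.1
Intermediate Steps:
D(R, O) = 28 - 28*R (D(R, O) = 28 + 7*(R*(-4)) = 28 + 7*(-4*R) = 28 - 28*R)
q = 1978 (q = 2 + 1976 = 1978)
E = 1913 (E = 5 - (-106)*18 = 5 - 1*(-1908) = 5 + 1908 = 1913)
(825 + q) + E/b(D(3, -7), 61) = (825 + 1978) + 1913/(√((28 - 28*3)² + 61²)) = 2803 + 1913/(√((28 - 84)² + 3721)) = 2803 + 1913/(√((-56)² + 3721)) = 2803 + 1913/(√(3136 + 3721)) = 2803 + 1913/(√6857) = 2803 + 1913*(√6857/6857) = 2803 + 1913*√6857/6857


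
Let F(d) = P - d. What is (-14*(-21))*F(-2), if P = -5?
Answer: -882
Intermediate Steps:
F(d) = -5 - d
(-14*(-21))*F(-2) = (-14*(-21))*(-5 - 1*(-2)) = 294*(-5 + 2) = 294*(-3) = -882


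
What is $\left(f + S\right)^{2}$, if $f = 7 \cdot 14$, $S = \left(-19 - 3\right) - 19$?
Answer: $3249$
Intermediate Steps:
$S = -41$ ($S = \left(-19 - 3\right) - 19 = -22 - 19 = -41$)
$f = 98$
$\left(f + S\right)^{2} = \left(98 - 41\right)^{2} = 57^{2} = 3249$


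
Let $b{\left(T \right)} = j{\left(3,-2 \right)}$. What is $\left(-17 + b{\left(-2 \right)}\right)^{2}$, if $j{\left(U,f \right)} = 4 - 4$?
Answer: $289$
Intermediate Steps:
$j{\left(U,f \right)} = 0$
$b{\left(T \right)} = 0$
$\left(-17 + b{\left(-2 \right)}\right)^{2} = \left(-17 + 0\right)^{2} = \left(-17\right)^{2} = 289$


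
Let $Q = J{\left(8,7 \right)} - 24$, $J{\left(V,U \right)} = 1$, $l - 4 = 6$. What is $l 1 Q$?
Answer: $-230$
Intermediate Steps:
$l = 10$ ($l = 4 + 6 = 10$)
$Q = -23$ ($Q = 1 - 24 = -23$)
$l 1 Q = 10 \cdot 1 \left(-23\right) = 10 \left(-23\right) = -230$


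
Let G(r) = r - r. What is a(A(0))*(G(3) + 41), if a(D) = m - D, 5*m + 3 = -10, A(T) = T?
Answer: -533/5 ≈ -106.60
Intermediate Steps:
G(r) = 0
m = -13/5 (m = -3/5 + (1/5)*(-10) = -3/5 - 2 = -13/5 ≈ -2.6000)
a(D) = -13/5 - D
a(A(0))*(G(3) + 41) = (-13/5 - 1*0)*(0 + 41) = (-13/5 + 0)*41 = -13/5*41 = -533/5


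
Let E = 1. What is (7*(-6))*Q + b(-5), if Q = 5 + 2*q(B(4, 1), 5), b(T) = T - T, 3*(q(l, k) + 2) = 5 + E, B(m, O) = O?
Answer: -210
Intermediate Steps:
q(l, k) = 0 (q(l, k) = -2 + (5 + 1)/3 = -2 + (⅓)*6 = -2 + 2 = 0)
b(T) = 0
Q = 5 (Q = 5 + 2*0 = 5 + 0 = 5)
(7*(-6))*Q + b(-5) = (7*(-6))*5 + 0 = -42*5 + 0 = -210 + 0 = -210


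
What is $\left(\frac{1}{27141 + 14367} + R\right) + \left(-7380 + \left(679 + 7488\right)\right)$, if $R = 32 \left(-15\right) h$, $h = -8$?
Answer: $\frac{192057517}{41508} \approx 4627.0$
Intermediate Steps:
$R = 3840$ ($R = 32 \left(-15\right) \left(-8\right) = \left(-480\right) \left(-8\right) = 3840$)
$\left(\frac{1}{27141 + 14367} + R\right) + \left(-7380 + \left(679 + 7488\right)\right) = \left(\frac{1}{27141 + 14367} + 3840\right) + \left(-7380 + \left(679 + 7488\right)\right) = \left(\frac{1}{41508} + 3840\right) + \left(-7380 + 8167\right) = \left(\frac{1}{41508} + 3840\right) + 787 = \frac{159390721}{41508} + 787 = \frac{192057517}{41508}$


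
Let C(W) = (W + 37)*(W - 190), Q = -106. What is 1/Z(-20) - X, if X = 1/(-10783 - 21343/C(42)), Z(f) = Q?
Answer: -124814141/13361670258 ≈ -0.0093412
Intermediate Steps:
Z(f) = -106
C(W) = (-190 + W)*(37 + W) (C(W) = (37 + W)*(-190 + W) = (-190 + W)*(37 + W))
X = -11692/126053493 (X = 1/(-10783 - 21343/(-7030 + 42² - 153*42)) = 1/(-10783 - 21343/(-7030 + 1764 - 6426)) = 1/(-10783 - 21343/(-11692)) = 1/(-10783 - 21343*(-1/11692)) = 1/(-10783 + 21343/11692) = 1/(-126053493/11692) = -11692/126053493 ≈ -9.2754e-5)
1/Z(-20) - X = 1/(-106) - 1*(-11692/126053493) = -1/106 + 11692/126053493 = -124814141/13361670258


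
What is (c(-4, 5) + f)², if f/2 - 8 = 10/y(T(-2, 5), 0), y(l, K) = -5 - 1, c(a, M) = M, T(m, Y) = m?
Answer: 2809/9 ≈ 312.11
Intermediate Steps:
y(l, K) = -6
f = 38/3 (f = 16 + 2*(10/(-6)) = 16 + 2*(10*(-⅙)) = 16 + 2*(-5/3) = 16 - 10/3 = 38/3 ≈ 12.667)
(c(-4, 5) + f)² = (5 + 38/3)² = (53/3)² = 2809/9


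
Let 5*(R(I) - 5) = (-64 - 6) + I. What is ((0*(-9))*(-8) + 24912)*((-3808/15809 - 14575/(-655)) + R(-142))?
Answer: -3969755549856/10354895 ≈ -3.8337e+5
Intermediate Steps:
R(I) = -9 + I/5 (R(I) = 5 + ((-64 - 6) + I)/5 = 5 + (-70 + I)/5 = 5 + (-14 + I/5) = -9 + I/5)
((0*(-9))*(-8) + 24912)*((-3808/15809 - 14575/(-655)) + R(-142)) = ((0*(-9))*(-8) + 24912)*((-3808/15809 - 14575/(-655)) + (-9 + (⅕)*(-142))) = (0*(-8) + 24912)*((-3808*1/15809 - 14575*(-1/655)) + (-9 - 142/5)) = (0 + 24912)*((-3808/15809 + 2915/131) - 187/5) = 24912*(45584387/2070979 - 187/5) = 24912*(-159351138/10354895) = -3969755549856/10354895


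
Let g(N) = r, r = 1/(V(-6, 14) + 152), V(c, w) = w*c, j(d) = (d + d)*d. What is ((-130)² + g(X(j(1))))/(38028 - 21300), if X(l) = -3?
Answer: 383067/379168 ≈ 1.0103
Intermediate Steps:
j(d) = 2*d² (j(d) = (2*d)*d = 2*d²)
V(c, w) = c*w
r = 1/68 (r = 1/(-6*14 + 152) = 1/(-84 + 152) = 1/68 ≈ 0.014706)
g(N) = 1/68
((-130)² + g(X(j(1))))/(38028 - 21300) = ((-130)² + 1/68)/(38028 - 21300) = (16900 + 1/68)/16728 = (1149201/68)*(1/16728) = 383067/379168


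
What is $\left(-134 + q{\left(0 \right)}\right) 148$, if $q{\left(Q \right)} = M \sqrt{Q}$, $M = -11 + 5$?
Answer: $-19832$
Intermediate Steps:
$M = -6$
$q{\left(Q \right)} = - 6 \sqrt{Q}$
$\left(-134 + q{\left(0 \right)}\right) 148 = \left(-134 - 6 \sqrt{0}\right) 148 = \left(-134 - 0\right) 148 = \left(-134 + 0\right) 148 = \left(-134\right) 148 = -19832$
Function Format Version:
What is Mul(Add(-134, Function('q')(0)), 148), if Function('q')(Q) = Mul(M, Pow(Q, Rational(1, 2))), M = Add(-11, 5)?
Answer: -19832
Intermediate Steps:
M = -6
Function('q')(Q) = Mul(-6, Pow(Q, Rational(1, 2)))
Mul(Add(-134, Function('q')(0)), 148) = Mul(Add(-134, Mul(-6, Pow(0, Rational(1, 2)))), 148) = Mul(Add(-134, Mul(-6, 0)), 148) = Mul(Add(-134, 0), 148) = Mul(-134, 148) = -19832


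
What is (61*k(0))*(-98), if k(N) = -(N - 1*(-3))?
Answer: 17934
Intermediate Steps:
k(N) = -3 - N (k(N) = -(N + 3) = -(3 + N) = -3 - N)
(61*k(0))*(-98) = (61*(-3 - 1*0))*(-98) = (61*(-3 + 0))*(-98) = (61*(-3))*(-98) = -183*(-98) = 17934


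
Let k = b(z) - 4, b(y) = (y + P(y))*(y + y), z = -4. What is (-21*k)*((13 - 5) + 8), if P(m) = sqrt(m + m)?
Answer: -9408 + 5376*I*sqrt(2) ≈ -9408.0 + 7602.8*I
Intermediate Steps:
P(m) = sqrt(2)*sqrt(m) (P(m) = sqrt(2*m) = sqrt(2)*sqrt(m))
b(y) = 2*y*(y + sqrt(2)*sqrt(y)) (b(y) = (y + sqrt(2)*sqrt(y))*(y + y) = (y + sqrt(2)*sqrt(y))*(2*y) = 2*y*(y + sqrt(2)*sqrt(y)))
k = 28 - 16*I*sqrt(2) (k = 2*(-4)*(-4 + sqrt(2)*sqrt(-4)) - 4 = 2*(-4)*(-4 + sqrt(2)*(2*I)) - 4 = 2*(-4)*(-4 + 2*I*sqrt(2)) - 4 = (32 - 16*I*sqrt(2)) - 4 = 28 - 16*I*sqrt(2) ≈ 28.0 - 22.627*I)
(-21*k)*((13 - 5) + 8) = (-21*(28 - 16*I*sqrt(2)))*((13 - 5) + 8) = (-588 + 336*I*sqrt(2))*(8 + 8) = (-588 + 336*I*sqrt(2))*16 = -9408 + 5376*I*sqrt(2)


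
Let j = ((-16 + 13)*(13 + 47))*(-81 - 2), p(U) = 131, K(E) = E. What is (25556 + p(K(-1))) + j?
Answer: 40627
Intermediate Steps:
j = 14940 (j = -3*60*(-83) = -180*(-83) = 14940)
(25556 + p(K(-1))) + j = (25556 + 131) + 14940 = 25687 + 14940 = 40627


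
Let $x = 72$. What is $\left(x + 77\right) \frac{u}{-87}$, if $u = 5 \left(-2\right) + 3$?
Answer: $\frac{1043}{87} \approx 11.989$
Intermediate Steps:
$u = -7$ ($u = -10 + 3 = -7$)
$\left(x + 77\right) \frac{u}{-87} = \left(72 + 77\right) \left(- \frac{7}{-87}\right) = 149 \left(\left(-7\right) \left(- \frac{1}{87}\right)\right) = 149 \cdot \frac{7}{87} = \frac{1043}{87}$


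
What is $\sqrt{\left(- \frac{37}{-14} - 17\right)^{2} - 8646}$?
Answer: $\frac{i \sqrt{1654215}}{14} \approx 91.869 i$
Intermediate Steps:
$\sqrt{\left(- \frac{37}{-14} - 17\right)^{2} - 8646} = \sqrt{\left(\left(-37\right) \left(- \frac{1}{14}\right) - 17\right)^{2} - 8646} = \sqrt{\left(\frac{37}{14} - 17\right)^{2} - 8646} = \sqrt{\left(- \frac{201}{14}\right)^{2} - 8646} = \sqrt{\frac{40401}{196} - 8646} = \sqrt{- \frac{1654215}{196}} = \frac{i \sqrt{1654215}}{14}$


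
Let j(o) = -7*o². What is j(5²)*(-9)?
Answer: 39375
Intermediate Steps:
j(5²)*(-9) = -7*(5²)²*(-9) = -7*25²*(-9) = -7*625*(-9) = -4375*(-9) = 39375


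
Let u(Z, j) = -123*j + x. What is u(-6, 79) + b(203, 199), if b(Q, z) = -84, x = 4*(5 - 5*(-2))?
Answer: -9741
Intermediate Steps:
x = 60 (x = 4*(5 + 10) = 4*15 = 60)
u(Z, j) = 60 - 123*j (u(Z, j) = -123*j + 60 = 60 - 123*j)
u(-6, 79) + b(203, 199) = (60 - 123*79) - 84 = (60 - 9717) - 84 = -9657 - 84 = -9741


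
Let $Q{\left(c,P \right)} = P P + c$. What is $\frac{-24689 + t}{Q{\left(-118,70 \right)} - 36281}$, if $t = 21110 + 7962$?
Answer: $- \frac{4383}{31499} \approx -0.13915$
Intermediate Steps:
$Q{\left(c,P \right)} = c + P^{2}$ ($Q{\left(c,P \right)} = P^{2} + c = c + P^{2}$)
$t = 29072$
$\frac{-24689 + t}{Q{\left(-118,70 \right)} - 36281} = \frac{-24689 + 29072}{\left(-118 + 70^{2}\right) - 36281} = \frac{4383}{\left(-118 + 4900\right) - 36281} = \frac{4383}{4782 - 36281} = \frac{4383}{-31499} = 4383 \left(- \frac{1}{31499}\right) = - \frac{4383}{31499}$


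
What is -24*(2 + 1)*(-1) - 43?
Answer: 29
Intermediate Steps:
-24*(2 + 1)*(-1) - 43 = -72*(-1) - 43 = -24*(-3) - 43 = 72 - 43 = 29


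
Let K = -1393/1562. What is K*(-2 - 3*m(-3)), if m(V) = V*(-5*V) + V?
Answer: -1393/11 ≈ -126.64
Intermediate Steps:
K = -1393/1562 (K = -1393*1/1562 = -1393/1562 ≈ -0.89181)
m(V) = V - 5*V**2 (m(V) = -5*V**2 + V = V - 5*V**2)
K*(-2 - 3*m(-3)) = -1393*(-2 - (-9)*(1 - 5*(-3)))/1562 = -1393*(-2 - (-9)*(1 + 15))/1562 = -1393*(-2 - (-9)*16)/1562 = -1393*(-2 - 3*(-48))/1562 = -1393*(-2 + 144)/1562 = -1393/1562*142 = -1393/11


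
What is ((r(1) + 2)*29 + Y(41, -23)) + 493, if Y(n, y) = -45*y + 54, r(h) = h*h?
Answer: 1669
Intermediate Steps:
r(h) = h**2
Y(n, y) = 54 - 45*y
((r(1) + 2)*29 + Y(41, -23)) + 493 = ((1**2 + 2)*29 + (54 - 45*(-23))) + 493 = ((1 + 2)*29 + (54 + 1035)) + 493 = (3*29 + 1089) + 493 = (87 + 1089) + 493 = 1176 + 493 = 1669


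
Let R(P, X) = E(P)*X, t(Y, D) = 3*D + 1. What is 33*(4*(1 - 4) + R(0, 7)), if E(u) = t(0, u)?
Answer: -165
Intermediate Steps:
t(Y, D) = 1 + 3*D
E(u) = 1 + 3*u
R(P, X) = X*(1 + 3*P) (R(P, X) = (1 + 3*P)*X = X*(1 + 3*P))
33*(4*(1 - 4) + R(0, 7)) = 33*(4*(1 - 4) + 7*(1 + 3*0)) = 33*(4*(-3) + 7*(1 + 0)) = 33*(-12 + 7*1) = 33*(-12 + 7) = 33*(-5) = -165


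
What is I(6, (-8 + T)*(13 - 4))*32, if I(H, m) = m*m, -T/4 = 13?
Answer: 9331200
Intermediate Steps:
T = -52 (T = -4*13 = -52)
I(H, m) = m**2
I(6, (-8 + T)*(13 - 4))*32 = ((-8 - 52)*(13 - 4))**2*32 = (-60*9)**2*32 = (-540)**2*32 = 291600*32 = 9331200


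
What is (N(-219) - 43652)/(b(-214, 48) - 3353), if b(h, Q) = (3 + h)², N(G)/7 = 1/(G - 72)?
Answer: -12702739/11979888 ≈ -1.0603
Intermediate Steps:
N(G) = 7/(-72 + G) (N(G) = 7/(G - 72) = 7/(-72 + G))
(N(-219) - 43652)/(b(-214, 48) - 3353) = (7/(-72 - 219) - 43652)/((3 - 214)² - 3353) = (7/(-291) - 43652)/((-211)² - 3353) = (7*(-1/291) - 43652)/(44521 - 3353) = (-7/291 - 43652)/41168 = -12702739/291*1/41168 = -12702739/11979888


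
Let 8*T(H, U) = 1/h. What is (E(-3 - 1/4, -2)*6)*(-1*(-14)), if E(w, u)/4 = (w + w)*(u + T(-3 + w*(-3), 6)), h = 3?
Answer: 4277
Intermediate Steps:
T(H, U) = 1/24 (T(H, U) = (⅛)/3 = (⅛)*(⅓) = 1/24)
E(w, u) = 8*w*(1/24 + u) (E(w, u) = 4*((w + w)*(u + 1/24)) = 4*((2*w)*(1/24 + u)) = 4*(2*w*(1/24 + u)) = 8*w*(1/24 + u))
(E(-3 - 1/4, -2)*6)*(-1*(-14)) = (((-3 - 1/4)*(1 + 24*(-2))/3)*6)*(-1*(-14)) = (((-3 - 1*¼)*(1 - 48)/3)*6)*14 = (((⅓)*(-3 - ¼)*(-47))*6)*14 = (((⅓)*(-13/4)*(-47))*6)*14 = ((611/12)*6)*14 = (611/2)*14 = 4277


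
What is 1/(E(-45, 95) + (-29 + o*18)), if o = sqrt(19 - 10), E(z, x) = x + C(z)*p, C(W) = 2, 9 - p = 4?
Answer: 1/130 ≈ 0.0076923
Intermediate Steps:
p = 5 (p = 9 - 1*4 = 9 - 4 = 5)
E(z, x) = 10 + x (E(z, x) = x + 2*5 = x + 10 = 10 + x)
o = 3 (o = sqrt(9) = 3)
1/(E(-45, 95) + (-29 + o*18)) = 1/((10 + 95) + (-29 + 3*18)) = 1/(105 + (-29 + 54)) = 1/(105 + 25) = 1/130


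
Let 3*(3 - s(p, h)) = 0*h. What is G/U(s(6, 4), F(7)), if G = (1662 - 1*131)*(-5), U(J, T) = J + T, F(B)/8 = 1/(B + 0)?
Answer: -53585/29 ≈ -1847.8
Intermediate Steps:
s(p, h) = 3 (s(p, h) = 3 - 0*h = 3 - ⅓*0 = 3 + 0 = 3)
F(B) = 8/B (F(B) = 8/(B + 0) = 8/B)
G = -7655 (G = (1662 - 131)*(-5) = 1531*(-5) = -7655)
G/U(s(6, 4), F(7)) = -7655/(3 + 8/7) = -7655/29/7 = -7655*7/29 = -53585/29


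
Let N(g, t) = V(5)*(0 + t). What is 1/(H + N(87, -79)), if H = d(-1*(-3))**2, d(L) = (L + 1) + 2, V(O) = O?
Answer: -1/359 ≈ -0.0027855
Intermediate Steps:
d(L) = 3 + L (d(L) = (1 + L) + 2 = 3 + L)
N(g, t) = 5*t (N(g, t) = 5*(0 + t) = 5*t)
H = 36 (H = (3 - 1*(-3))**2 = (3 + 3)**2 = 6**2 = 36)
1/(H + N(87, -79)) = 1/(36 + 5*(-79)) = 1/(36 - 395) = 1/(-359) = -1/359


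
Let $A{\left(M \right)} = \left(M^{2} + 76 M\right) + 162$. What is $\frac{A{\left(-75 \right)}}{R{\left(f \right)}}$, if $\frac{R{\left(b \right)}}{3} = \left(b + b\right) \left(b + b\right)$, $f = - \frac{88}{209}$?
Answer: $\frac{10469}{256} \approx 40.895$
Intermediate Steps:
$f = - \frac{8}{19}$ ($f = \left(-88\right) \frac{1}{209} = - \frac{8}{19} \approx -0.42105$)
$A{\left(M \right)} = 162 + M^{2} + 76 M$
$R{\left(b \right)} = 12 b^{2}$ ($R{\left(b \right)} = 3 \left(b + b\right) \left(b + b\right) = 3 \cdot 2 b 2 b = 3 \cdot 4 b^{2} = 12 b^{2}$)
$\frac{A{\left(-75 \right)}}{R{\left(f \right)}} = \frac{162 + \left(-75\right)^{2} + 76 \left(-75\right)}{12 \left(- \frac{8}{19}\right)^{2}} = \frac{162 + 5625 - 5700}{12 \cdot \frac{64}{361}} = \frac{87}{\frac{768}{361}} = 87 \cdot \frac{361}{768} = \frac{10469}{256}$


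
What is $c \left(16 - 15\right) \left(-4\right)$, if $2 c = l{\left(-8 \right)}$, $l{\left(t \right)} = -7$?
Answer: $14$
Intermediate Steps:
$c = - \frac{7}{2}$ ($c = \frac{1}{2} \left(-7\right) = - \frac{7}{2} \approx -3.5$)
$c \left(16 - 15\right) \left(-4\right) = - \frac{7 \left(16 - 15\right) \left(-4\right)}{2} = - \frac{7 \cdot 1 \left(-4\right)}{2} = \left(- \frac{7}{2}\right) \left(-4\right) = 14$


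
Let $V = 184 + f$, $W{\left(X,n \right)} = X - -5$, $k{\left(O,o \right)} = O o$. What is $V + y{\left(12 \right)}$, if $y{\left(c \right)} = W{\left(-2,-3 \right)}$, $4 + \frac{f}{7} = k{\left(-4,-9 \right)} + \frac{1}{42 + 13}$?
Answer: $\frac{22612}{55} \approx 411.13$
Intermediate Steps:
$f = \frac{12327}{55}$ ($f = -28 + 7 \left(\left(-4\right) \left(-9\right) + \frac{1}{42 + 13}\right) = -28 + 7 \left(36 + \frac{1}{55}\right) = -28 + 7 \cdot \frac{1981}{55} = -28 + \frac{13867}{55} = \frac{12327}{55} \approx 224.13$)
$W{\left(X,n \right)} = 5 + X$ ($W{\left(X,n \right)} = X + 5 = 5 + X$)
$y{\left(c \right)} = 3$ ($y{\left(c \right)} = 5 - 2 = 3$)
$V = \frac{22447}{55}$ ($V = 184 + \frac{12327}{55} = \frac{22447}{55} \approx 408.13$)
$V + y{\left(12 \right)} = \frac{22447}{55} + 3 = \frac{22612}{55}$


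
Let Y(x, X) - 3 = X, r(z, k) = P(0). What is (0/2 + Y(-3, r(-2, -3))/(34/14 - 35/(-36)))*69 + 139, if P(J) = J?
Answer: 171287/857 ≈ 199.87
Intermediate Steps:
r(z, k) = 0
Y(x, X) = 3 + X
(0/2 + Y(-3, r(-2, -3))/(34/14 - 35/(-36)))*69 + 139 = (0/2 + (3 + 0)/(34/14 - 35/(-36)))*69 + 139 = (0*(½) + 3/(34*(1/14) - 35*(-1/36)))*69 + 139 = (0 + 3/(17/7 + 35/36))*69 + 139 = (0 + 3/(857/252))*69 + 139 = (0 + 3*(252/857))*69 + 139 = (0 + 756/857)*69 + 139 = (756/857)*69 + 139 = 52164/857 + 139 = 171287/857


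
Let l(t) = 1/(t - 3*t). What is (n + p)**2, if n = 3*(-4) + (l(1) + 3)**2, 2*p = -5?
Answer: 1089/16 ≈ 68.063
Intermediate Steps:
p = -5/2 (p = (1/2)*(-5) = -5/2 ≈ -2.5000)
l(t) = -1/(2*t) (l(t) = 1/(-2*t) = -1/(2*t))
n = -23/4 (n = 3*(-4) + (-1/2/1 + 3)**2 = -12 + (-1/2*1 + 3)**2 = -12 + (-1/2 + 3)**2 = -12 + (5/2)**2 = -12 + 25/4 = -23/4 ≈ -5.7500)
(n + p)**2 = (-23/4 - 5/2)**2 = (-33/4)**2 = 1089/16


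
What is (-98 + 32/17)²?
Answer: 2669956/289 ≈ 9238.6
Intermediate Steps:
(-98 + 32/17)² = (-1634/17)² = 2669956/289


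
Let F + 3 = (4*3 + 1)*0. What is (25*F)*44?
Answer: -3300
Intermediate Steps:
F = -3 (F = -3 + (4*3 + 1)*0 = -3 + (12 + 1)*0 = -3 + 13*0 = -3 + 0 = -3)
(25*F)*44 = (25*(-3))*44 = -75*44 = -3300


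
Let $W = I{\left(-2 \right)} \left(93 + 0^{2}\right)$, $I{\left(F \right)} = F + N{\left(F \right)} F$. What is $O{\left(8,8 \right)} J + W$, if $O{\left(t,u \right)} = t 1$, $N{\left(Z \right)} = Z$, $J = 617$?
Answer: $5122$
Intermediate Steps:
$I{\left(F \right)} = F + F^{2}$ ($I{\left(F \right)} = F + F F = F + F^{2}$)
$O{\left(t,u \right)} = t$
$W = 186$ ($W = - 2 \left(1 - 2\right) \left(93 + 0^{2}\right) = \left(-2\right) \left(-1\right) \left(93 + 0\right) = 2 \cdot 93 = 186$)
$O{\left(8,8 \right)} J + W = 8 \cdot 617 + 186 = 4936 + 186 = 5122$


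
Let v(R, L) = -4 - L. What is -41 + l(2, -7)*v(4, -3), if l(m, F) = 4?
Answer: -45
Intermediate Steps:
-41 + l(2, -7)*v(4, -3) = -41 + 4*(-4 - 1*(-3)) = -41 + 4*(-4 + 3) = -41 + 4*(-1) = -41 - 4 = -45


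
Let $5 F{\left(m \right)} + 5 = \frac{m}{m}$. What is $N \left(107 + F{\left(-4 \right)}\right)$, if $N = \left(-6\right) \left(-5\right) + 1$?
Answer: $\frac{16461}{5} \approx 3292.2$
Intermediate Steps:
$F{\left(m \right)} = - \frac{4}{5}$ ($F{\left(m \right)} = -1 + \frac{m \frac{1}{m}}{5} = -1 + \frac{1}{5} \cdot 1 = -1 + \frac{1}{5} = - \frac{4}{5}$)
$N = 31$ ($N = 30 + 1 = 31$)
$N \left(107 + F{\left(-4 \right)}\right) = 31 \left(107 - \frac{4}{5}\right) = 31 \cdot \frac{531}{5} = \frac{16461}{5}$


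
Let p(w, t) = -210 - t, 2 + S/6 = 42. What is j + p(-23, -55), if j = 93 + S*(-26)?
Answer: -6302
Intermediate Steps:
S = 240 (S = -12 + 6*42 = -12 + 252 = 240)
j = -6147 (j = 93 + 240*(-26) = 93 - 6240 = -6147)
j + p(-23, -55) = -6147 + (-210 - 1*(-55)) = -6147 + (-210 + 55) = -6147 - 155 = -6302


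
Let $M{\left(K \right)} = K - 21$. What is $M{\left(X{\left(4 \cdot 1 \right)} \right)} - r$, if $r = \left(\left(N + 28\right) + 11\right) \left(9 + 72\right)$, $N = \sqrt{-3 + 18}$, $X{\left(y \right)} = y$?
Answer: $-3176 - 81 \sqrt{15} \approx -3489.7$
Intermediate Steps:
$N = \sqrt{15} \approx 3.873$
$M{\left(K \right)} = -21 + K$
$r = 3159 + 81 \sqrt{15}$ ($r = \left(\left(\sqrt{15} + 28\right) + 11\right) \left(9 + 72\right) = \left(\left(28 + \sqrt{15}\right) + 11\right) 81 = \left(39 + \sqrt{15}\right) 81 = 3159 + 81 \sqrt{15} \approx 3472.7$)
$M{\left(X{\left(4 \cdot 1 \right)} \right)} - r = \left(-21 + 4 \cdot 1\right) - \left(3159 + 81 \sqrt{15}\right) = \left(-21 + 4\right) - \left(3159 + 81 \sqrt{15}\right) = -17 - \left(3159 + 81 \sqrt{15}\right) = -3176 - 81 \sqrt{15}$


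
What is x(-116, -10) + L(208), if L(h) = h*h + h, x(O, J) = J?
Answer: 43462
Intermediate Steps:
L(h) = h + h**2 (L(h) = h**2 + h = h + h**2)
x(-116, -10) + L(208) = -10 + 208*(1 + 208) = -10 + 208*209 = -10 + 43472 = 43462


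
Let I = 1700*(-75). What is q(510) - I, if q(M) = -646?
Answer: 126854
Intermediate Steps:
I = -127500
q(510) - I = -646 - 1*(-127500) = -646 + 127500 = 126854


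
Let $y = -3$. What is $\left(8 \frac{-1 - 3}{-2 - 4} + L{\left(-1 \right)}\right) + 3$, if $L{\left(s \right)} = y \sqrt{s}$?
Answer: $\frac{25}{3} - 3 i \approx 8.3333 - 3.0 i$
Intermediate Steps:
$L{\left(s \right)} = - 3 \sqrt{s}$
$\left(8 \frac{-1 - 3}{-2 - 4} + L{\left(-1 \right)}\right) + 3 = \left(8 \frac{-1 - 3}{-2 - 4} - 3 \sqrt{-1}\right) + 3 = \left(8 \left(- \frac{4}{-6}\right) - 3 i\right) + 3 = \left(8 \left(\left(-4\right) \left(- \frac{1}{6}\right)\right) - 3 i\right) + 3 = \left(8 \cdot \frac{2}{3} - 3 i\right) + 3 = \left(\frac{16}{3} - 3 i\right) + 3 = \frac{25}{3} - 3 i$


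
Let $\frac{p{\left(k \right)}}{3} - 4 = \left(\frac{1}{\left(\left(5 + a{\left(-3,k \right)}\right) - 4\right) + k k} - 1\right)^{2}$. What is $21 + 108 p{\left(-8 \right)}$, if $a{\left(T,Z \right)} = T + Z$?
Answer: $\frac{14662}{9} \approx 1629.1$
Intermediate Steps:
$p{\left(k \right)} = 12 + 3 \left(-1 + \frac{1}{-2 + k + k^{2}}\right)^{2}$ ($p{\left(k \right)} = 12 + 3 \left(\frac{1}{\left(\left(5 + \left(-3 + k\right)\right) - 4\right) + k k} - 1\right)^{2} = 12 + 3 \left(\frac{1}{\left(\left(2 + k\right) - 4\right) + k^{2}} - 1\right)^{2} = 12 + 3 \left(\frac{1}{\left(-2 + k\right) + k^{2}} - 1\right)^{2} = 12 + 3 \left(\frac{1}{-2 + k + k^{2}} - 1\right)^{2} = 12 + 3 \left(-1 + \frac{1}{-2 + k + k^{2}}\right)^{2}$)
$21 + 108 p{\left(-8 \right)} = 21 + 108 \left(12 + \frac{3 \left(-3 - 8 + \left(-8\right)^{2}\right)^{2}}{\left(-2 - 8 + \left(-8\right)^{2}\right)^{2}}\right) = 21 + 108 \left(12 + \frac{3 \left(-3 - 8 + 64\right)^{2}}{\left(-2 - 8 + 64\right)^{2}}\right) = 21 + 108 \left(12 + \frac{3 \cdot 53^{2}}{2916}\right) = 21 + 108 \left(12 + 3 \cdot 2809 \cdot \frac{1}{2916}\right) = 21 + 108 \left(12 + \frac{2809}{972}\right) = 21 + 108 \cdot \frac{14473}{972} = 21 + \frac{14473}{9} = \frac{14662}{9}$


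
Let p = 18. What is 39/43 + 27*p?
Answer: 20937/43 ≈ 486.91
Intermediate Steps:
39/43 + 27*p = 39/43 + 27*18 = 39*(1/43) + 486 = 39/43 + 486 = 20937/43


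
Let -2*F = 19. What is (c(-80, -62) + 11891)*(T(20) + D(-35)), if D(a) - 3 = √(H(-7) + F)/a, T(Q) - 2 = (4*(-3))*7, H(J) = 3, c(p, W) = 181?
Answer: -953688 - 6036*I*√26/35 ≈ -9.5369e+5 - 879.36*I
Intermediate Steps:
F = -19/2 (F = -½*19 = -19/2 ≈ -9.5000)
T(Q) = -82 (T(Q) = 2 + (4*(-3))*7 = 2 - 12*7 = 2 - 84 = -82)
D(a) = 3 + I*√26/(2*a) (D(a) = 3 + √(3 - 19/2)/a = 3 + √(-13/2)/a = 3 + (I*√26/2)/a = 3 + I*√26/(2*a))
(c(-80, -62) + 11891)*(T(20) + D(-35)) = (181 + 11891)*(-82 + (3 + (½)*I*√26/(-35))) = 12072*(-82 + (3 + (½)*I*√26*(-1/35))) = 12072*(-82 + (3 - I*√26/70)) = 12072*(-79 - I*√26/70) = -953688 - 6036*I*√26/35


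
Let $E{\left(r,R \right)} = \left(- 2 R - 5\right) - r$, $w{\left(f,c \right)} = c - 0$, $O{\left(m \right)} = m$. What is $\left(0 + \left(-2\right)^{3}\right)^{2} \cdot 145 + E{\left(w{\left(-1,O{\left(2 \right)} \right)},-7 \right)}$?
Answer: $9287$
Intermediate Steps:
$w{\left(f,c \right)} = c$ ($w{\left(f,c \right)} = c + 0 = c$)
$E{\left(r,R \right)} = -5 - r - 2 R$ ($E{\left(r,R \right)} = \left(-5 - 2 R\right) - r = -5 - r - 2 R$)
$\left(0 + \left(-2\right)^{3}\right)^{2} \cdot 145 + E{\left(w{\left(-1,O{\left(2 \right)} \right)},-7 \right)} = \left(0 + \left(-2\right)^{3}\right)^{2} \cdot 145 - -7 = \left(0 - 8\right)^{2} \cdot 145 - -7 = \left(-8\right)^{2} \cdot 145 + 7 = 64 \cdot 145 + 7 = 9280 + 7 = 9287$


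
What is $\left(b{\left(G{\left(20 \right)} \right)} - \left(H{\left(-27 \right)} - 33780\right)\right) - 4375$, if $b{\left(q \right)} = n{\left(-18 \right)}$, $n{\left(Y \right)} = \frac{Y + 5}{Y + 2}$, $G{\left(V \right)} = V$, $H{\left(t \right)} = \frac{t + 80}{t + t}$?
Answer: $\frac{12703735}{432} \approx 29407.0$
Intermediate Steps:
$H{\left(t \right)} = \frac{80 + t}{2 t}$
$n{\left(Y \right)} = \frac{5 + Y}{2 + Y}$
$b{\left(q \right)} = \frac{13}{16}$ ($b{\left(q \right)} = \frac{5 - 18}{2 - 18} = \frac{1}{-16} \left(-13\right) = \left(- \frac{1}{16}\right) \left(-13\right) = \frac{13}{16}$)
$\left(b{\left(G{\left(20 \right)} \right)} - \left(H{\left(-27 \right)} - 33780\right)\right) - 4375 = \left(\frac{13}{16} - \left(\frac{80 - 27}{2 \left(-27\right)} - 33780\right)\right) - 4375 = \left(\frac{13}{16} - \left(\frac{1}{2} \left(- \frac{1}{27}\right) 53 - 33780\right)\right) - 4375 = \left(\frac{13}{16} - \left(- \frac{53}{54} - 33780\right)\right) - 4375 = \left(\frac{13}{16} - - \frac{1824173}{54}\right) - 4375 = \left(\frac{13}{16} + \frac{1824173}{54}\right) - 4375 = \frac{14593735}{432} - 4375 = \frac{12703735}{432}$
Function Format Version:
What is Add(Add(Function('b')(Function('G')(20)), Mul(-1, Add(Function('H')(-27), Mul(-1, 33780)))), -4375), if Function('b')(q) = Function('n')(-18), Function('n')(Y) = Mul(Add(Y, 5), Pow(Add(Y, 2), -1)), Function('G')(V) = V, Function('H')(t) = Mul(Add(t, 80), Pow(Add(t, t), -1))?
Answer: Rational(12703735, 432) ≈ 29407.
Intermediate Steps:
Function('H')(t) = Mul(Rational(1, 2), Pow(t, -1), Add(80, t)) (Function('H')(t) = Mul(Add(80, t), Pow(Mul(2, t), -1)) = Mul(Add(80, t), Mul(Rational(1, 2), Pow(t, -1))) = Mul(Rational(1, 2), Pow(t, -1), Add(80, t)))
Function('n')(Y) = Mul(Pow(Add(2, Y), -1), Add(5, Y)) (Function('n')(Y) = Mul(Add(5, Y), Pow(Add(2, Y), -1)) = Mul(Pow(Add(2, Y), -1), Add(5, Y)))
Function('b')(q) = Rational(13, 16) (Function('b')(q) = Mul(Pow(Add(2, -18), -1), Add(5, -18)) = Mul(Pow(-16, -1), -13) = Mul(Rational(-1, 16), -13) = Rational(13, 16))
Add(Add(Function('b')(Function('G')(20)), Mul(-1, Add(Function('H')(-27), Mul(-1, 33780)))), -4375) = Add(Add(Rational(13, 16), Mul(-1, Add(Mul(Rational(1, 2), Pow(-27, -1), Add(80, -27)), Mul(-1, 33780)))), -4375) = Add(Add(Rational(13, 16), Mul(-1, Add(Mul(Rational(1, 2), Rational(-1, 27), 53), -33780))), -4375) = Add(Add(Rational(13, 16), Mul(-1, Add(Rational(-53, 54), -33780))), -4375) = Add(Add(Rational(13, 16), Mul(-1, Rational(-1824173, 54))), -4375) = Add(Add(Rational(13, 16), Rational(1824173, 54)), -4375) = Add(Rational(14593735, 432), -4375) = Rational(12703735, 432)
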